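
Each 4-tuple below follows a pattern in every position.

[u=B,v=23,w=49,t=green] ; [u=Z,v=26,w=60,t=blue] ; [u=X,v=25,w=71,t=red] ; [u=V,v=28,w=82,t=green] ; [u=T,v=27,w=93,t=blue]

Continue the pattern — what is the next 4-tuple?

U: letters move back 2 places in the alphabet, wrapping A→Z; B, Z, X, V, T → R.
V: alternating steps +3, −1, +3, −1, …, so 23, 26, 25, 28, 27 → 30.
W: 49, 60, 71, 82, 93 → 104 (+11 each step).
T: repeats green → blue → red, so green, blue, red, green, blue → red.
So the next 4-tuple is [u=R,v=30,w=104,t=red].

[u=R,v=30,w=104,t=red]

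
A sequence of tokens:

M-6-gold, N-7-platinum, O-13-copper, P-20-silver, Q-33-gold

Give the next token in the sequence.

Letter: letters move forward 1 place in the alphabet, so M, N, O, P, Q → R.
Second component goes 6, 7, 13, 20, 33 → 53 (each term is the sum of the two before it).
For the metal, repeats gold → platinum → copper → silver: gold, platinum, copper, silver, gold → platinum.
Putting it together: R-53-platinum.

R-53-platinum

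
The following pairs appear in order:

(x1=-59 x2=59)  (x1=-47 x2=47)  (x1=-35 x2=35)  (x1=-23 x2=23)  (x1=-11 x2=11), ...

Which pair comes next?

(x1=1 x2=-1)

X1 — +12 each step: -59, -47, -35, -23, -11 → 1.
X2 — always the negative of the x1: 59, 47, 35, 23, 11 → -1.
Combining the parts gives (x1=1 x2=-1).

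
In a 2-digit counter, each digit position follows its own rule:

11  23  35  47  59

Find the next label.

For the first digit, +1 each step, mod 10: 1, 2, 3, 4, 5 → 6.
For the second digit, +2 each step, mod 10: 1, 3, 5, 7, 9 → 1.
Putting it together: 61.

61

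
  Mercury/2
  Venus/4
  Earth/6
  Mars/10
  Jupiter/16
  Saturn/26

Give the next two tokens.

Planet: Mercury, Venus, Earth, Mars, Jupiter, Saturn → Uranus → Neptune (runs through the planets Mercury→Neptune).
For the second component, each term is the sum of the two before it: 2, 4, 6, 10, 16, 26 → 42 → 68.
Putting the parts together: Uranus/42 and then Neptune/68.

Uranus/42, Neptune/68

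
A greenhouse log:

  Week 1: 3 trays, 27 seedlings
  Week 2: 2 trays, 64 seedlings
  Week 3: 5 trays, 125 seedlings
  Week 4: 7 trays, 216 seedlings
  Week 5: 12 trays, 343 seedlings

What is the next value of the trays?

Trays: each term is the sum of the two before it; 3, 2, 5, 7, 12 → 19.
Seedlings: 27, 64, 125, 216, 343 → 512 (perfect cubes: 3³, 4³, 5³, …).

19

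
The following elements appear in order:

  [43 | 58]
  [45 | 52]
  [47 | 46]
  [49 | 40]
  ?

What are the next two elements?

[51 | 34], [53 | 28]

First coordinate — +2 each step: 43, 45, 47, 49 → 51 → 53.
Second coordinate goes 58, 52, 46, 40 → 34 → 28 (−6 each step).
So the next two elements are [51 | 34] and [53 | 28].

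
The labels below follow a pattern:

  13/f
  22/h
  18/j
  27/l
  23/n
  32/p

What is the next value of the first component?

28

First component: alternating steps +9, −4, +9, −4, …, so 13, 22, 18, 27, 23, 32 → 28.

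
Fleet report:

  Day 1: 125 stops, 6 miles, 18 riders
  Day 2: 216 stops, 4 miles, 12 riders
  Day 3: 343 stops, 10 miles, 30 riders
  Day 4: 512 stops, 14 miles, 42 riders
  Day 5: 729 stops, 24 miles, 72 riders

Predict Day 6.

Stops: perfect cubes: 5³, 6³, 7³, …, so 125, 216, 343, 512, 729 → 1000.
Miles — each term is the sum of the two before it: 6, 4, 10, 14, 24 → 38.
Riders goes 18, 12, 30, 42, 72 → 114 (always 3 × the miles).
Combining the parts gives 1000 stops, 38 miles, 114 riders.

1000 stops, 38 miles, 114 riders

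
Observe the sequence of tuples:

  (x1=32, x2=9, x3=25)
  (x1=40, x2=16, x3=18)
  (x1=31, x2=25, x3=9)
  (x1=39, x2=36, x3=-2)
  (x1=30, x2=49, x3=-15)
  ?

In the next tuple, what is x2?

64

X2: 9, 16, 25, 36, 49 → 64 (perfect squares: 3², 4², 5², …).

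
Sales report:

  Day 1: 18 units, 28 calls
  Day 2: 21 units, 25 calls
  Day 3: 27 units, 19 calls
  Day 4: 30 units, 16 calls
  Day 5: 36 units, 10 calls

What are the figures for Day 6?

Units: alternating steps +3, +6, +3, +6, …, so 18, 21, 27, 30, 36 → 39.
Calls: together with the units always sums to 46, so 28, 25, 19, 16, 10 → 7.
Combining the parts gives 39 units, 7 calls.

39 units, 7 calls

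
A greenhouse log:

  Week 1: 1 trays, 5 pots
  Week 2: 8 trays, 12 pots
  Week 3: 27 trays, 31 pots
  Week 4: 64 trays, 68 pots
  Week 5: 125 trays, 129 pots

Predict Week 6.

Trays: perfect cubes: 1³, 2³, 3³, …; 1, 8, 27, 64, 125 → 216.
Pots: 5, 12, 31, 68, 129 → 220 (always 4 more than the trays).
So the next record is 216 trays, 220 pots.

216 trays, 220 pots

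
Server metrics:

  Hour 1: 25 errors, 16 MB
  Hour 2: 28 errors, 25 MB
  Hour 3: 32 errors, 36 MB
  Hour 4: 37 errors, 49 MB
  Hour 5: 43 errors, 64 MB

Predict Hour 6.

50 errors, 81 MB

Errors: differences are 3, 4, 5, … (increasing by 1 each time), so 25, 28, 32, 37, 43 → 50.
MB — perfect squares: 4², 5², 6², …: 16, 25, 36, 49, 64 → 81.
Putting it together: 50 errors, 81 MB.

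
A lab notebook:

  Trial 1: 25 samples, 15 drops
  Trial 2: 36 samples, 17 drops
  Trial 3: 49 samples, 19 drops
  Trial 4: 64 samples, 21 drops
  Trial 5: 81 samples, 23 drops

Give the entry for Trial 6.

100 samples, 25 drops

Samples: perfect squares: 5², 6², 7², …; 25, 36, 49, 64, 81 → 100.
Drops — +2 each step: 15, 17, 19, 21, 23 → 25.
Combining the parts gives 100 samples, 25 drops.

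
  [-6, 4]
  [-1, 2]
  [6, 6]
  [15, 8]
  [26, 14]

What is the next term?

[39, 22]

First component: -6, -1, 6, 15, 26 → 39 (differences are 5, 7, 9, … (increasing by 2 each time)).
Second component: each term is the sum of the two before it; 4, 2, 6, 8, 14 → 22.
Putting it together: [39, 22].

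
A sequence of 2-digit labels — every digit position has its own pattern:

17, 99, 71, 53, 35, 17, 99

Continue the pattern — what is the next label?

71

For the first digit, −2 each step, mod 10: 1, 9, 7, 5, 3, 1, 9 → 7.
Second digit — +2 each step, mod 10: 7, 9, 1, 3, 5, 7, 9 → 1.
Putting it together: 71.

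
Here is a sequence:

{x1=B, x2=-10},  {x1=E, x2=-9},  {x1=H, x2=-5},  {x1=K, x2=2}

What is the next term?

{x1=N, x2=12}

X1 goes B, E, H, K → N (letters move forward 3 places in the alphabet).
X2 — differences are 1, 4, 7, … (increasing by 3 each time): -10, -9, -5, 2 → 12.
So the next term is {x1=N, x2=12}.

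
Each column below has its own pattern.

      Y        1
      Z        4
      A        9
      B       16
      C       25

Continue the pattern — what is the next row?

Letter goes Y, Z, A, B, C → D (letters move forward 1 place in the alphabet, wrapping Z→A).
For the second component, perfect squares: 1², 2², 3², …: 1, 4, 9, 16, 25 → 36.
Putting it together: D  36.

D  36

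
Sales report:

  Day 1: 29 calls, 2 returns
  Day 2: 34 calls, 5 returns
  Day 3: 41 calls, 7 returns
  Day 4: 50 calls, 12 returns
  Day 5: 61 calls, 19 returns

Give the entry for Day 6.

For the calls, differences are 5, 7, 9, … (increasing by 2 each time): 29, 34, 41, 50, 61 → 74.
Returns goes 2, 5, 7, 12, 19 → 31 (each term is the sum of the two before it).
Combining the parts gives 74 calls, 31 returns.

74 calls, 31 returns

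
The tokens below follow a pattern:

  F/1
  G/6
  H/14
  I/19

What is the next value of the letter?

For the letter, letters move forward 1 place in the alphabet: F, G, H, I → J.
Second component: 1, 6, 14, 19 → 27 (alternating steps +5, +8, +5, +8, …).

J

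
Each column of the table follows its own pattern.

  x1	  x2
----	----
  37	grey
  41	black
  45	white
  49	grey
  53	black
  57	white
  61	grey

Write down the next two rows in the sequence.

For the column x1, +4 each step: 37, 41, 45, 49, 53, 57, 61 → 65 → 69.
Column x2: repeats grey → black → white, so grey, black, white, grey, black, white, grey → black → white.
Putting the parts together: 65  black and then 69  white.

65  black; 69  white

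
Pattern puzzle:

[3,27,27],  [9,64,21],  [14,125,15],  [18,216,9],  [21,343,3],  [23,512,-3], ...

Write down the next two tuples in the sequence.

First slot: differences are 6, 5, 4, … (decreasing by 1 each time); 3, 9, 14, 18, 21, 23 → 24 → 24.
Second slot: perfect cubes: 3³, 4³, 5³, …, so 27, 64, 125, 216, 343, 512 → 729 → 1000.
Third slot: 27, 21, 15, 9, 3, -3 → -9 → -15 (−6 each step).
Putting the parts together: [24,729,-9] and then [24,1000,-15].

[24,729,-9], [24,1000,-15]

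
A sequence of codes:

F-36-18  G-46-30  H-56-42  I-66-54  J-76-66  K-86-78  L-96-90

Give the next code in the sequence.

For the letter, letters move forward 1 place in the alphabet: F, G, H, I, J, K, L → M.
Second component: 36, 46, 56, 66, 76, 86, 96 → 106 (+10 each step).
Third component: 18, 30, 42, 54, 66, 78, 90 → 102 (+12 each step).
So the next code is M-106-102.

M-106-102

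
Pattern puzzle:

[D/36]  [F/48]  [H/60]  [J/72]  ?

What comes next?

For the letter, letters move forward 2 places in the alphabet: D, F, H, J → L.
Second part: 36, 48, 60, 72 → 84 (+12 each step).
Combining the parts gives [L/84].

[L/84]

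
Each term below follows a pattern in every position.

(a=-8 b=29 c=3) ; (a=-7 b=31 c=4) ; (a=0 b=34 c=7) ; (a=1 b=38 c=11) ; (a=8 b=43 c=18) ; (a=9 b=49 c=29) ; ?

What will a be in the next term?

A goes -8, -7, 0, 1, 8, 9 → 16 (alternating steps +1, +7, +1, +7, …).
For the b, differences are 2, 3, 4, … (increasing by 1 each time): 29, 31, 34, 38, 43, 49 → 56.
For the c, each term is the sum of the two before it: 3, 4, 7, 11, 18, 29 → 47.

16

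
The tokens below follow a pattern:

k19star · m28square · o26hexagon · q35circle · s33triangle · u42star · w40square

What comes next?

y49hexagon

Letter goes k, m, o, q, s, u, w → y (letters move forward 2 places in the alphabet).
Second component goes 19, 28, 26, 35, 33, 42, 40 → 49 (alternating steps +9, −2, +9, −2, …).
Shape — repeats star → square → hexagon → circle → triangle: star, square, hexagon, circle, triangle, star, square → hexagon.
So the next token is y49hexagon.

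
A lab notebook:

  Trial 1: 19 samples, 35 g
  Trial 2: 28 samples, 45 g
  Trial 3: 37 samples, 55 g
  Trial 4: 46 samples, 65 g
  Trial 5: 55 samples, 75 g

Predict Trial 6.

For the samples, +9 each step: 19, 28, 37, 46, 55 → 64.
G — +10 each step: 35, 45, 55, 65, 75 → 85.
Putting it together: 64 samples, 85 g.

64 samples, 85 g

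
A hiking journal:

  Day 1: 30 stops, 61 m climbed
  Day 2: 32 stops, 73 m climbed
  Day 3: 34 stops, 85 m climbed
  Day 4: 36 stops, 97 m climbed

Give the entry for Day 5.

38 stops, 109 m climbed

For the stops, +2 each step: 30, 32, 34, 36 → 38.
M climbed: +12 each step, so 61, 73, 85, 97 → 109.
So the next record is 38 stops, 109 m climbed.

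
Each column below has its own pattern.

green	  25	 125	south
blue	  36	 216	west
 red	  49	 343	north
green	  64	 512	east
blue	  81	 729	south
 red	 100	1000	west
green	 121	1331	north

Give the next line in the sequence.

Colour goes green, blue, red, green, blue, red, green → blue (repeats green → blue → red).
Second component — perfect squares: 5², 6², 7², …: 25, 36, 49, 64, 81, 100, 121 → 144.
For the third component, perfect cubes: 5³, 6³, 7³, …: 125, 216, 343, 512, 729, 1000, 1331 → 1728.
For the direction, repeats south → west → north → east: south, west, north, east, south, west, north → east.
Combining the parts gives blue  144  1728  east.

blue  144  1728  east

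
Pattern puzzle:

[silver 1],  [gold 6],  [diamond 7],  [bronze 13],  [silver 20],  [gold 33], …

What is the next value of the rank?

For the rank, repeats silver → gold → diamond → bronze: silver, gold, diamond, bronze, silver, gold → diamond.

diamond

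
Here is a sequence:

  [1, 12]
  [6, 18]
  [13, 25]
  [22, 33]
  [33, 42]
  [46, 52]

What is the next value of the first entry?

61

For the first entry, differences are 5, 7, 9, … (increasing by 2 each time): 1, 6, 13, 22, 33, 46 → 61.
Second entry: 12, 18, 25, 33, 42, 52 → 63 (differences are 6, 7, 8, … (increasing by 1 each time)).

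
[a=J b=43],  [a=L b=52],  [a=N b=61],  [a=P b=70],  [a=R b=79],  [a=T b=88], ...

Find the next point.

A: letters move forward 2 places in the alphabet; J, L, N, P, R, T → V.
For the b, +9 each step: 43, 52, 61, 70, 79, 88 → 97.
So the next point is [a=V b=97].

[a=V b=97]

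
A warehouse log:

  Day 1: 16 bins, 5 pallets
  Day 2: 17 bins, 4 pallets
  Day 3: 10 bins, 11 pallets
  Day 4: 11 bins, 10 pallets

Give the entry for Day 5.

4 bins, 17 pallets

Bins: 16, 17, 10, 11 → 4 (alternating steps +1, −7, +1, −7, …).
Pallets — together with the bins always sums to 21: 5, 4, 11, 10 → 17.
Putting it together: 4 bins, 17 pallets.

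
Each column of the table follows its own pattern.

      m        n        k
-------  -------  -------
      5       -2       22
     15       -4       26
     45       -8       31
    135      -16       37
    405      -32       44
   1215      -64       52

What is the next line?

3645  -128  61

Column m: ×3 each step, so 5, 15, 45, 135, 405, 1215 → 3645.
For the column n, ×2 each step: -2, -4, -8, -16, -32, -64 → -128.
Column k: differences are 4, 5, 6, … (increasing by 1 each time); 22, 26, 31, 37, 44, 52 → 61.
Combining the parts gives 3645  -128  61.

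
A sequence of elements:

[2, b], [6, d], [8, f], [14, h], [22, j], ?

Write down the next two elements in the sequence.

First value: each term is the sum of the two before it; 2, 6, 8, 14, 22 → 36 → 58.
Letter: letters move forward 2 places in the alphabet; b, d, f, h, j → l → n.
So the next two elements are [36, l] and [58, n].

[36, l], [58, n]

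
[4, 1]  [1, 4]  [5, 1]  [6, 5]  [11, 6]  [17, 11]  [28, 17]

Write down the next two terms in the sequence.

First slot: each term is the sum of the two before it; 4, 1, 5, 6, 11, 17, 28 → 45 → 73.
For the second slot, always the previous value of the first slot: 1, 4, 1, 5, 6, 11, 17 → 28 → 45.
Putting the parts together: [45, 28] and then [73, 45].

[45, 28], [73, 45]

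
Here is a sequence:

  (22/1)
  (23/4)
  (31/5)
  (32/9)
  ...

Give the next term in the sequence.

(40/14)

First coordinate: 22, 23, 31, 32 → 40 (alternating steps +1, +8, +1, +8, …).
Second coordinate: each term is the sum of the two before it, so 1, 4, 5, 9 → 14.
So the next term is (40/14).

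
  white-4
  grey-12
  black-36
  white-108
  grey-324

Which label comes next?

Shade goes white, grey, black, white, grey → black (repeats white → grey → black).
Second component goes 4, 12, 36, 108, 324 → 972 (×3 each step).
So the next label is black-972.

black-972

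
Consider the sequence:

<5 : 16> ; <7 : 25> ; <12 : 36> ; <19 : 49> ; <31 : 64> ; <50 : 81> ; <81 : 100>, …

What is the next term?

<131 : 121>

First value — each term is the sum of the two before it: 5, 7, 12, 19, 31, 50, 81 → 131.
Second value: 16, 25, 36, 49, 64, 81, 100 → 121 (perfect squares: 4², 5², 6², …).
Combining the parts gives <131 : 121>.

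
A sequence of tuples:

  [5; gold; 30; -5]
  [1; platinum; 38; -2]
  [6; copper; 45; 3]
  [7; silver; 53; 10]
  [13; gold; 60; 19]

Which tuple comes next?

[20; platinum; 68; 30]

First part: each term is the sum of the two before it, so 5, 1, 6, 7, 13 → 20.
Metal: gold, platinum, copper, silver, gold → platinum (repeats gold → platinum → copper → silver).
Third part: alternating steps +8, +7, +8, +7, …, so 30, 38, 45, 53, 60 → 68.
Fourth part: differences are 3, 5, 7, … (increasing by 2 each time), so -5, -2, 3, 10, 19 → 30.
Putting it together: [20; platinum; 68; 30].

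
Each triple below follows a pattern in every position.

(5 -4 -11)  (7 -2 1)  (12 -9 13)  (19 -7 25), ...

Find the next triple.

(31 -14 37)

First entry: each term is the sum of the two before it, so 5, 7, 12, 19 → 31.
Second entry: -4, -2, -9, -7 → -14 (alternating steps +2, −7, +2, −7, …).
Third entry: +12 each step; -11, 1, 13, 25 → 37.
Combining the parts gives (31 -14 37).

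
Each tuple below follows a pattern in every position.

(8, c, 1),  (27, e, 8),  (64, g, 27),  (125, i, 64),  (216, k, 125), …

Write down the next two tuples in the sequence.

For the first entry, perfect cubes: 2³, 3³, 4³, …: 8, 27, 64, 125, 216 → 343 → 512.
Letter: c, e, g, i, k → m → o (letters move forward 2 places in the alphabet).
Third entry — always the previous value of the first entry: 1, 8, 27, 64, 125 → 216 → 343.
So the next two tuples are (343, m, 216) and (512, o, 343).

(343, m, 216), (512, o, 343)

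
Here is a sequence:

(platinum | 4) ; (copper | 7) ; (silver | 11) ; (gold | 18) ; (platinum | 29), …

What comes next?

Metal: repeats platinum → copper → silver → gold; platinum, copper, silver, gold, platinum → copper.
Second entry goes 4, 7, 11, 18, 29 → 47 (each term is the sum of the two before it).
Combining the parts gives (copper | 47).

(copper | 47)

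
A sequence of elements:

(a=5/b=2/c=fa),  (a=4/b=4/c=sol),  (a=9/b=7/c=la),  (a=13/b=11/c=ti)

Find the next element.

(a=22/b=16/c=do)

A: 5, 4, 9, 13 → 22 (each term is the sum of the two before it).
B: differences are 2, 3, 4, … (increasing by 1 each time); 2, 4, 7, 11 → 16.
C: runs through the solfège scale do→ti, so fa, sol, la, ti → do.
So the next element is (a=22/b=16/c=do).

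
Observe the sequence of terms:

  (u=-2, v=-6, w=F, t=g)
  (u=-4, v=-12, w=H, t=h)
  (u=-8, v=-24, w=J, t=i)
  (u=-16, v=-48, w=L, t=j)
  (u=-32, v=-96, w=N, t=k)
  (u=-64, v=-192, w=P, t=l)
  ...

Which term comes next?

(u=-128, v=-384, w=R, t=m)

U: ×2 each step, so -2, -4, -8, -16, -32, -64 → -128.
V — always 3 × the u: -6, -12, -24, -48, -96, -192 → -384.
W: letters move forward 2 places in the alphabet; F, H, J, L, N, P → R.
For the t, letters move forward 1 place in the alphabet: g, h, i, j, k, l → m.
So the next term is (u=-128, v=-384, w=R, t=m).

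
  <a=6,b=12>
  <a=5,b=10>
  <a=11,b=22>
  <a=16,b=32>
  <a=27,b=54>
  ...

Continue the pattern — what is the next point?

A — each term is the sum of the two before it: 6, 5, 11, 16, 27 → 43.
For the b, always 2 × the a: 12, 10, 22, 32, 54 → 86.
Combining the parts gives <a=43,b=86>.

<a=43,b=86>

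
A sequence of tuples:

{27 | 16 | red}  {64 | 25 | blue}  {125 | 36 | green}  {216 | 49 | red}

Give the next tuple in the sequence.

{343 | 64 | blue}

For the first component, perfect cubes: 3³, 4³, 5³, …: 27, 64, 125, 216 → 343.
Second component: perfect squares: 4², 5², 6², …, so 16, 25, 36, 49 → 64.
Colour: red, blue, green, red → blue (repeats red → blue → green).
Combining the parts gives {343 | 64 | blue}.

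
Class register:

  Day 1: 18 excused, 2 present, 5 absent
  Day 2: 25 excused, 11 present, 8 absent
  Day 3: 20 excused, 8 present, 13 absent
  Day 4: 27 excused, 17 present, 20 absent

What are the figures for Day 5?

22 excused, 14 present, 29 absent

Excused goes 18, 25, 20, 27 → 22 (alternating steps +7, −5, +7, −5, …).
Present — alternating steps +9, −3, +9, −3, …: 2, 11, 8, 17 → 14.
Absent — differences are 3, 5, 7, … (increasing by 2 each time): 5, 8, 13, 20 → 29.
Putting it together: 22 excused, 14 present, 29 absent.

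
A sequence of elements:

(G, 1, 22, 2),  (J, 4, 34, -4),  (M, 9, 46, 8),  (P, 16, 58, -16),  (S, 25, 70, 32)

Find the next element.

Letter — letters move forward 3 places in the alphabet: G, J, M, P, S → V.
Second coordinate goes 1, 4, 9, 16, 25 → 36 (perfect squares: 1², 2², 3², …).
Third coordinate: 22, 34, 46, 58, 70 → 82 (+12 each step).
Fourth coordinate: ×(-2) each step, so 2, -4, 8, -16, 32 → -64.
Combining the parts gives (V, 36, 82, -64).

(V, 36, 82, -64)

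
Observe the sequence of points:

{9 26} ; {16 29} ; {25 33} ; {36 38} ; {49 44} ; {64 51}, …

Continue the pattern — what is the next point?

{81 59}

First slot goes 9, 16, 25, 36, 49, 64 → 81 (perfect squares: 3², 4², 5², …).
Second slot goes 26, 29, 33, 38, 44, 51 → 59 (differences are 3, 4, 5, … (increasing by 1 each time)).
So the next point is {81 59}.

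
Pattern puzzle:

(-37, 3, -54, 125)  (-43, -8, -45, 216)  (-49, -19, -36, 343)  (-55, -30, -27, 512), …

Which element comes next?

(-61, -41, -18, 729)

For the first entry, −6 each step: -37, -43, -49, -55 → -61.
For the second entry, −11 each step: 3, -8, -19, -30 → -41.
Third entry — +9 each step: -54, -45, -36, -27 → -18.
Fourth entry: perfect cubes: 5³, 6³, 7³, …; 125, 216, 343, 512 → 729.
So the next element is (-61, -41, -18, 729).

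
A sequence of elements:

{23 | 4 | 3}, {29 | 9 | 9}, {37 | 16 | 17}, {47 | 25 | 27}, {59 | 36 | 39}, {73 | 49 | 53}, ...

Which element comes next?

First entry — differences are 6, 8, 10, … (increasing by 2 each time): 23, 29, 37, 47, 59, 73 → 89.
Second entry: perfect squares: 2², 3², 4², …, so 4, 9, 16, 25, 36, 49 → 64.
Third entry: differences are 6, 8, 10, … (increasing by 2 each time); 3, 9, 17, 27, 39, 53 → 69.
So the next element is {89 | 64 | 69}.

{89 | 64 | 69}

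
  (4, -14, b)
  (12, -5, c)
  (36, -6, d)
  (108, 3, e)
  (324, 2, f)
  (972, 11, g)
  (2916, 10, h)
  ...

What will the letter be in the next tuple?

i

Letter goes b, c, d, e, f, g, h → i (letters move forward 1 place in the alphabet).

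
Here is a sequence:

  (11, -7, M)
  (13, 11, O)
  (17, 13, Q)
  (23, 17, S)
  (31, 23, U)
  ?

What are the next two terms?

(41, 31, W), (53, 41, Y)

First component: differences are 2, 4, 6, … (increasing by 2 each time); 11, 13, 17, 23, 31 → 41 → 53.
Second component: always the previous value of the first component; -7, 11, 13, 17, 23 → 31 → 41.
Letter — letters move forward 2 places in the alphabet: M, O, Q, S, U → W → Y.
Putting the parts together: (41, 31, W) and then (53, 41, Y).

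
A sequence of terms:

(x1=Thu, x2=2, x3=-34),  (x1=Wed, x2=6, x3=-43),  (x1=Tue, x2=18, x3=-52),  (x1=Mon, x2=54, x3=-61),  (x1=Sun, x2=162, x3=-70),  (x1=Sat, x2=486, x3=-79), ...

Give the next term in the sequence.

(x1=Fri, x2=1458, x3=-88)

For the x1, runs backward through the weekdays Mon→Sun: Thu, Wed, Tue, Mon, Sun, Sat → Fri.
X2: ×3 each step, so 2, 6, 18, 54, 162, 486 → 1458.
X3: -34, -43, -52, -61, -70, -79 → -88 (−9 each step).
Combining the parts gives (x1=Fri, x2=1458, x3=-88).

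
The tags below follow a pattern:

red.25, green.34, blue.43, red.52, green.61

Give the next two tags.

Colour: repeats red → green → blue; red, green, blue, red, green → blue → red.
Second component: +9 each step, so 25, 34, 43, 52, 61 → 70 → 79.
So the next two tags are blue.70 and red.79.

blue.70 then red.79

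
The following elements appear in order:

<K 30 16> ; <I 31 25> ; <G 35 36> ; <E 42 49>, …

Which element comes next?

<C 52 64>

Letter goes K, I, G, E → C (letters move back 2 places in the alphabet).
Second value: 30, 31, 35, 42 → 52 (differences are 1, 4, 7, … (increasing by 3 each time)).
Third value — perfect squares: 4², 5², 6², …: 16, 25, 36, 49 → 64.
Combining the parts gives <C 52 64>.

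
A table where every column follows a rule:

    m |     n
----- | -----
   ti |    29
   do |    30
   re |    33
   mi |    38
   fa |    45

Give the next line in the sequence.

sol  54

Column m: ti, do, re, mi, fa → sol (runs through the solfège scale do→ti).
Column n — differences are 1, 3, 5, … (increasing by 2 each time): 29, 30, 33, 38, 45 → 54.
Combining the parts gives sol  54.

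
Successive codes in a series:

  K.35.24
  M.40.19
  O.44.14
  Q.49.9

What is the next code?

For the letter, letters move forward 2 places in the alphabet: K, M, O, Q → S.
Second component: alternating steps +5, +4, +5, +4, …, so 35, 40, 44, 49 → 53.
Third component: −5 each step; 24, 19, 14, 9 → 4.
So the next code is S.53.4.

S.53.4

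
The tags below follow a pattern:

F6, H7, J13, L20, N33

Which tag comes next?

Letter: letters move forward 2 places in the alphabet; F, H, J, L, N → P.
Second component: 6, 7, 13, 20, 33 → 53 (each term is the sum of the two before it).
Combining the parts gives P53.

P53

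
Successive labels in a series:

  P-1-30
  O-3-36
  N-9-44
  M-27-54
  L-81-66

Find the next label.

Letter goes P, O, N, M, L → K (letters move back 1 place in the alphabet).
Second component: 1, 3, 9, 27, 81 → 243 (×3 each step).
For the third component, differences are 6, 8, 10, … (increasing by 2 each time): 30, 36, 44, 54, 66 → 80.
Putting it together: K-243-80.

K-243-80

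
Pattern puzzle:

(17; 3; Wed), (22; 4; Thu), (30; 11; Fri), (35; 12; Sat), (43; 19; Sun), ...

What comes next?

(48; 20; Mon)

First value: alternating steps +5, +8, +5, +8, …; 17, 22, 30, 35, 43 → 48.
Second value: alternating steps +1, +7, +1, +7, …; 3, 4, 11, 12, 19 → 20.
Day: Wed, Thu, Fri, Sat, Sun → Mon (runs through the weekdays Mon→Sun).
Putting it together: (48; 20; Mon).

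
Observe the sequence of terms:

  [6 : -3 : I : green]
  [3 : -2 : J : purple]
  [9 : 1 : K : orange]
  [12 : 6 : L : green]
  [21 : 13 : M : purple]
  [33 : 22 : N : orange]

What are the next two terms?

First entry: 6, 3, 9, 12, 21, 33 → 54 → 87 (each term is the sum of the two before it).
Second entry goes -3, -2, 1, 6, 13, 22 → 33 → 46 (differences are 1, 3, 5, … (increasing by 2 each time)).
Letter: letters move forward 1 place in the alphabet, so I, J, K, L, M, N → O → P.
Colour — repeats green → purple → orange: green, purple, orange, green, purple, orange → green → purple.
So the next two terms are [54 : 33 : O : green] and [87 : 46 : P : purple].

[54 : 33 : O : green], [87 : 46 : P : purple]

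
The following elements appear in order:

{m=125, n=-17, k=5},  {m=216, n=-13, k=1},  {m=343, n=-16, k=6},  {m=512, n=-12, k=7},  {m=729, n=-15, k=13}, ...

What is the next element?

M: 125, 216, 343, 512, 729 → 1000 (perfect cubes: 5³, 6³, 7³, …).
For the n, alternating steps +4, −3, +4, −3, …: -17, -13, -16, -12, -15 → -11.
K: 5, 1, 6, 7, 13 → 20 (each term is the sum of the two before it).
Putting it together: {m=1000, n=-11, k=20}.

{m=1000, n=-11, k=20}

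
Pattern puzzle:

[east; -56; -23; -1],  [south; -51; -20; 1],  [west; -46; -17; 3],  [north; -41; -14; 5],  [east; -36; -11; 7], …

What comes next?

Direction: repeats east → south → west → north; east, south, west, north, east → south.
Second part: -56, -51, -46, -41, -36 → -31 (+5 each step).
Third part goes -23, -20, -17, -14, -11 → -8 (+3 each step).
Fourth part goes -1, 1, 3, 5, 7 → 9 (+2 each step).
Putting it together: [south; -31; -8; 9].

[south; -31; -8; 9]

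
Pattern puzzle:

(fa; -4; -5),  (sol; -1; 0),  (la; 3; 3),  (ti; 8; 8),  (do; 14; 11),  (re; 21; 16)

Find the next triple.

(mi; 29; 19)

Note goes fa, sol, la, ti, do, re → mi (runs through the solfège scale do→ti).
Second value: differences are 3, 4, 5, … (increasing by 1 each time); -4, -1, 3, 8, 14, 21 → 29.
Third value: alternating steps +5, +3, +5, +3, …, so -5, 0, 3, 8, 11, 16 → 19.
Putting it together: (mi; 29; 19).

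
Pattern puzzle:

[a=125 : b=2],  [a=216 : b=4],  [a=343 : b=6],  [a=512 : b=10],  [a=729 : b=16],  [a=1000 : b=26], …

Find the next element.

[a=1331 : b=42]

A: 125, 216, 343, 512, 729, 1000 → 1331 (perfect cubes: 5³, 6³, 7³, …).
B — each term is the sum of the two before it: 2, 4, 6, 10, 16, 26 → 42.
So the next element is [a=1331 : b=42].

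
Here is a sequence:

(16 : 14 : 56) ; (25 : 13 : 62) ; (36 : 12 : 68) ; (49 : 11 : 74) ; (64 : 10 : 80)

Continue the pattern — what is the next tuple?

First entry: 16, 25, 36, 49, 64 → 81 (perfect squares: 4², 5², 6², …).
Second entry: 14, 13, 12, 11, 10 → 9 (−1 each step).
Third entry: +6 each step, so 56, 62, 68, 74, 80 → 86.
Combining the parts gives (81 : 9 : 86).

(81 : 9 : 86)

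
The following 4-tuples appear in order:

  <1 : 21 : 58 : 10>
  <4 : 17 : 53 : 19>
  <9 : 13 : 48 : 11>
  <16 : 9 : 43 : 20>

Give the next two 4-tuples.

For the first part, perfect squares: 1², 2², 3², …: 1, 4, 9, 16 → 25 → 36.
For the second part, −4 each step: 21, 17, 13, 9 → 5 → 1.
Third part — −5 each step: 58, 53, 48, 43 → 38 → 33.
For the fourth part, alternating steps +9, −8, +9, −8, …: 10, 19, 11, 20 → 12 → 21.
So the next two 4-tuples are <25 : 5 : 38 : 12> and <36 : 1 : 33 : 21>.

<25 : 5 : 38 : 12>, <36 : 1 : 33 : 21>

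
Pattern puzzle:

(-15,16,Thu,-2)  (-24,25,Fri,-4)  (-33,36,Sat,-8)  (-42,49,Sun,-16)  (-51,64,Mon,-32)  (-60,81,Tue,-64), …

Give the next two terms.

First slot: -15, -24, -33, -42, -51, -60 → -69 → -78 (−9 each step).
Second slot goes 16, 25, 36, 49, 64, 81 → 100 → 121 (perfect squares: 4², 5², 6², …).
Day: runs through the weekdays Mon→Sun, so Thu, Fri, Sat, Sun, Mon, Tue → Wed → Thu.
Fourth slot: ×2 each step, so -2, -4, -8, -16, -32, -64 → -128 → -256.
Putting the parts together: (-69,100,Wed,-128) and then (-78,121,Thu,-256).

(-69,100,Wed,-128), (-78,121,Thu,-256)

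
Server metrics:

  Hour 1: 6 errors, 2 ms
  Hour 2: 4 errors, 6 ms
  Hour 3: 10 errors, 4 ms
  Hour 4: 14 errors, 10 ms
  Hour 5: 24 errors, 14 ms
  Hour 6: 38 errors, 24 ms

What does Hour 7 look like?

62 errors, 38 ms

Errors: each term is the sum of the two before it, so 6, 4, 10, 14, 24, 38 → 62.
Ms: always the previous value of the errors, so 2, 6, 4, 10, 14, 24 → 38.
Putting it together: 62 errors, 38 ms.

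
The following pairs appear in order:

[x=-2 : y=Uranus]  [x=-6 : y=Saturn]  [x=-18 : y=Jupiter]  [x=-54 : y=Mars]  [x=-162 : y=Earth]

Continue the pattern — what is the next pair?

[x=-486 : y=Venus]

For the x, ×3 each step: -2, -6, -18, -54, -162 → -486.
Y goes Uranus, Saturn, Jupiter, Mars, Earth → Venus (runs backward through the planets Mercury→Neptune).
So the next pair is [x=-486 : y=Venus].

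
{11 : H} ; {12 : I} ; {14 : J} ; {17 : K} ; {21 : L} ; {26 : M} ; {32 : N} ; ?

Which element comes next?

First component — differences are 1, 2, 3, … (increasing by 1 each time): 11, 12, 14, 17, 21, 26, 32 → 39.
Letter goes H, I, J, K, L, M, N → O (letters move forward 1 place in the alphabet).
Combining the parts gives {39 : O}.

{39 : O}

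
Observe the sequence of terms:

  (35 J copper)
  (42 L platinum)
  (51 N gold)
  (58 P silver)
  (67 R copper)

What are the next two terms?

(74 T platinum), (83 V gold)

First entry goes 35, 42, 51, 58, 67 → 74 → 83 (alternating steps +7, +9, +7, +9, …).
Letter: J, L, N, P, R → T → V (letters move forward 2 places in the alphabet).
Metal: copper, platinum, gold, silver, copper → platinum → gold (repeats copper → platinum → gold → silver).
So the next two terms are (74 T platinum) and (83 V gold).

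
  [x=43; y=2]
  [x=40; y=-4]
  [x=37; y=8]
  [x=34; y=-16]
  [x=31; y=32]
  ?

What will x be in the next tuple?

X: 43, 40, 37, 34, 31 → 28 (−3 each step).
Y goes 2, -4, 8, -16, 32 → -64 (×(-2) each step).

28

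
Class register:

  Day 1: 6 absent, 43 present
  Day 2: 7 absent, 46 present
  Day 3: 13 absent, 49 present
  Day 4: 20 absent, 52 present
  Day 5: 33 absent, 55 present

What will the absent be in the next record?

Absent: each term is the sum of the two before it, so 6, 7, 13, 20, 33 → 53.

53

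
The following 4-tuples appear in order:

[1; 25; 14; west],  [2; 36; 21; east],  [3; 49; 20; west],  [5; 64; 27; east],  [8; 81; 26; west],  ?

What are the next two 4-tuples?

[13; 100; 33; east], [21; 121; 32; west]

For the first entry, each term is the sum of the two before it: 1, 2, 3, 5, 8 → 13 → 21.
Second entry goes 25, 36, 49, 64, 81 → 100 → 121 (perfect squares: 5², 6², 7², …).
Third entry — alternating steps +7, −1, +7, −1, …: 14, 21, 20, 27, 26 → 33 → 32.
Direction goes west, east, west, east, west → east → west (alternates west ↔ east).
Putting the parts together: [13; 100; 33; east] and then [21; 121; 32; west].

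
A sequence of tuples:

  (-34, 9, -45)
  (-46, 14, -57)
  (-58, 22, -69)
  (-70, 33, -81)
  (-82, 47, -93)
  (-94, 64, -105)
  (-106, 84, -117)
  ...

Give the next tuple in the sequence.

(-118, 107, -129)

First component: −12 each step, so -34, -46, -58, -70, -82, -94, -106 → -118.
Second component: differences are 5, 8, 11, … (increasing by 3 each time); 9, 14, 22, 33, 47, 64, 84 → 107.
Third component: -45, -57, -69, -81, -93, -105, -117 → -129 (always 11 less than the first component).
So the next tuple is (-118, 107, -129).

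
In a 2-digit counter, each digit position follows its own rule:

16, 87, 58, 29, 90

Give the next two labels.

61 then 32

First digit: −3 each step, mod 10, so 1, 8, 5, 2, 9 → 6 → 3.
Second digit: +1 each step, mod 10, so 6, 7, 8, 9, 0 → 1 → 2.
Putting the parts together: 61 and then 32.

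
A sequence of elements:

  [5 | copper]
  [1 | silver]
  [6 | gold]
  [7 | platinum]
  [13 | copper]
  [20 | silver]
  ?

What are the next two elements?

[33 | gold], [53 | platinum]

First value: each term is the sum of the two before it; 5, 1, 6, 7, 13, 20 → 33 → 53.
Metal — repeats copper → silver → gold → platinum: copper, silver, gold, platinum, copper, silver → gold → platinum.
Putting the parts together: [33 | gold] and then [53 | platinum].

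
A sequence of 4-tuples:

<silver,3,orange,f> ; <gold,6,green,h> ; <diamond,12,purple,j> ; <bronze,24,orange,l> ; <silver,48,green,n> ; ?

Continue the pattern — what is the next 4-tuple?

<gold,96,purple,p>

Rank goes silver, gold, diamond, bronze, silver → gold (repeats silver → gold → diamond → bronze).
Second component goes 3, 6, 12, 24, 48 → 96 (×2 each step).
Colour: repeats orange → green → purple, so orange, green, purple, orange, green → purple.
Letter — letters move forward 2 places in the alphabet: f, h, j, l, n → p.
Putting it together: <gold,96,purple,p>.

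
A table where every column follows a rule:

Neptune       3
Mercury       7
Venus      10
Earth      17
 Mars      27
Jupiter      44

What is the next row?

Saturn  71

Planet: runs through the planets Mercury→Neptune, so Neptune, Mercury, Venus, Earth, Mars, Jupiter → Saturn.
Second component: 3, 7, 10, 17, 27, 44 → 71 (each term is the sum of the two before it).
So the next row is Saturn  71.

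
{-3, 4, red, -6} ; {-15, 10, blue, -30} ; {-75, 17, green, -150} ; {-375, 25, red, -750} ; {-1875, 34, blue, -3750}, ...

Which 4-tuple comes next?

First slot — ×5 each step: -3, -15, -75, -375, -1875 → -9375.
Second slot — differences are 6, 7, 8, … (increasing by 1 each time): 4, 10, 17, 25, 34 → 44.
Colour: repeats red → blue → green; red, blue, green, red, blue → green.
Fourth slot: always 2 × the first slot; -6, -30, -150, -750, -3750 → -18750.
Combining the parts gives {-9375, 44, green, -18750}.

{-9375, 44, green, -18750}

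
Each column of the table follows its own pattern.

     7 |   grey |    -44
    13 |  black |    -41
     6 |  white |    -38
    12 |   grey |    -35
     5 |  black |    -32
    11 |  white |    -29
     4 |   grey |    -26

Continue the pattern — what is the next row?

For the first component, alternating steps +6, −7, +6, −7, …: 7, 13, 6, 12, 5, 11, 4 → 10.
For the shade, repeats grey → black → white: grey, black, white, grey, black, white, grey → black.
Third component — +3 each step: -44, -41, -38, -35, -32, -29, -26 → -23.
So the next row is 10  black  -23.

10  black  -23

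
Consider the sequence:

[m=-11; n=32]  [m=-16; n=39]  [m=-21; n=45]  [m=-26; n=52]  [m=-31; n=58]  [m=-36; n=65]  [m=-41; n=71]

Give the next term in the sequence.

[m=-46; n=78]

M: −5 each step, so -11, -16, -21, -26, -31, -36, -41 → -46.
N: alternating steps +7, +6, +7, +6, …, so 32, 39, 45, 52, 58, 65, 71 → 78.
Combining the parts gives [m=-46; n=78].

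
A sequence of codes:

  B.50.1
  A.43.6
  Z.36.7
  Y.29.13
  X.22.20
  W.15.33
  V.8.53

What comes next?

For the letter, letters move back 1 place in the alphabet, wrapping A→Z: B, A, Z, Y, X, W, V → U.
Second component goes 50, 43, 36, 29, 22, 15, 8 → 1 (−7 each step).
Third component goes 1, 6, 7, 13, 20, 33, 53 → 86 (each term is the sum of the two before it).
So the next code is U.1.86.

U.1.86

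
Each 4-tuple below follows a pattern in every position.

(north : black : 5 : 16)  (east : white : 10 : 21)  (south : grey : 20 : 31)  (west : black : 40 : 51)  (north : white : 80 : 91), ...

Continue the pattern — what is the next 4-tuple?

(east : grey : 160 : 171)

Direction goes north, east, south, west, north → east (repeats north → east → south → west).
Shade goes black, white, grey, black, white → grey (repeats black → white → grey).
Third coordinate — ×2 each step: 5, 10, 20, 40, 80 → 160.
Fourth coordinate: always 11 more than the third coordinate, so 16, 21, 31, 51, 91 → 171.
So the next 4-tuple is (east : grey : 160 : 171).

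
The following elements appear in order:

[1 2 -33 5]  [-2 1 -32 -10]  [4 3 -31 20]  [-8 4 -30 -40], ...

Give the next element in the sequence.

[16 7 -29 80]

First value goes 1, -2, 4, -8 → 16 (×(-2) each step).
Second value: 2, 1, 3, 4 → 7 (each term is the sum of the two before it).
Third value: +1 each step, so -33, -32, -31, -30 → -29.
Fourth value: ×(-2) each step, so 5, -10, 20, -40 → 80.
Combining the parts gives [16 7 -29 80].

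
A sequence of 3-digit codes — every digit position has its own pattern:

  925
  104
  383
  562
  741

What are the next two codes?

First digit — +2 each step, mod 10: 9, 1, 3, 5, 7 → 9 → 1.
Second digit — −2 each step, mod 10: 2, 0, 8, 6, 4 → 2 → 0.
Third digit — −1 each step, mod 10: 5, 4, 3, 2, 1 → 0 → 9.
So the next two codes are 920 and 109.

920 then 109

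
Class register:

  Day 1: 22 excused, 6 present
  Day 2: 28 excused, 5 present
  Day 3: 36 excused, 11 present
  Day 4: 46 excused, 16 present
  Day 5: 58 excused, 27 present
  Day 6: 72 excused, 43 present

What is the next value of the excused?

Excused goes 22, 28, 36, 46, 58, 72 → 88 (differences are 6, 8, 10, … (increasing by 2 each time)).
Present: 6, 5, 11, 16, 27, 43 → 70 (each term is the sum of the two before it).

88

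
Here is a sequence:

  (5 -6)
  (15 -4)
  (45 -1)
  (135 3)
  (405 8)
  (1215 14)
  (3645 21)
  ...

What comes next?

First entry: 5, 15, 45, 135, 405, 1215, 3645 → 10935 (×3 each step).
Second entry: -6, -4, -1, 3, 8, 14, 21 → 29 (differences are 2, 3, 4, … (increasing by 1 each time)).
Combining the parts gives (10935 29).

(10935 29)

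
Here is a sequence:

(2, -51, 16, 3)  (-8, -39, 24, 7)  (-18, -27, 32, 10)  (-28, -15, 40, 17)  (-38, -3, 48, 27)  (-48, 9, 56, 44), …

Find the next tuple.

(-58, 21, 64, 71)

First slot: 2, -8, -18, -28, -38, -48 → -58 (−10 each step).
For the second slot, +12 each step: -51, -39, -27, -15, -3, 9 → 21.
Third slot — +8 each step: 16, 24, 32, 40, 48, 56 → 64.
Fourth slot: 3, 7, 10, 17, 27, 44 → 71 (each term is the sum of the two before it).
Putting it together: (-58, 21, 64, 71).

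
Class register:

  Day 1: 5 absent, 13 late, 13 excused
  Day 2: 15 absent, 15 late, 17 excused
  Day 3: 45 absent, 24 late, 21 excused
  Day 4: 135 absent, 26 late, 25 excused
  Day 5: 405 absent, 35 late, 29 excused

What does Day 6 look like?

1215 absent, 37 late, 33 excused

Absent — ×3 each step: 5, 15, 45, 135, 405 → 1215.
Late: 13, 15, 24, 26, 35 → 37 (alternating steps +2, +9, +2, +9, …).
Excused: +4 each step; 13, 17, 21, 25, 29 → 33.
Putting it together: 1215 absent, 37 late, 33 excused.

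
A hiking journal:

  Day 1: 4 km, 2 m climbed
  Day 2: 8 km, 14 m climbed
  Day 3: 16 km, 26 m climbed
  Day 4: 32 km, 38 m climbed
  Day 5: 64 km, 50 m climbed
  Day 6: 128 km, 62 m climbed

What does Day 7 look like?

256 km, 74 m climbed

For the km, ×2 each step: 4, 8, 16, 32, 64, 128 → 256.
For the m climbed, +12 each step: 2, 14, 26, 38, 50, 62 → 74.
So the next record is 256 km, 74 m climbed.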